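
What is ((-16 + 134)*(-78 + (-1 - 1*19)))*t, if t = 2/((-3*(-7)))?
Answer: -3304/3 ≈ -1101.3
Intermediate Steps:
t = 2/21 ≈ 0.095238
((-16 + 134)*(-78 + (-1 - 1*19)))*t = ((-16 + 134)*(-78 + (-1 - 1*19)))*(2/21) = (118*(-78 + (-1 - 19)))*(2/21) = (118*(-78 - 20))*(2/21) = (118*(-98))*(2/21) = -11564*2/21 = -3304/3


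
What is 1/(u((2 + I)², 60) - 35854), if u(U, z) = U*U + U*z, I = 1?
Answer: -1/35233 ≈ -2.8382e-5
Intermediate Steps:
u(U, z) = U² + U*z
1/(u((2 + I)², 60) - 35854) = 1/((2 + 1)²*((2 + 1)² + 60) - 35854) = 1/(3²*(3² + 60) - 35854) = 1/(9*(9 + 60) - 35854) = 1/(9*69 - 35854) = 1/(621 - 35854) = 1/(-35233) = -1/35233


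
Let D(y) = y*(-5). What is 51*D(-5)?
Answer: 1275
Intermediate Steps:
D(y) = -5*y
51*D(-5) = 51*(-5*(-5)) = 51*25 = 1275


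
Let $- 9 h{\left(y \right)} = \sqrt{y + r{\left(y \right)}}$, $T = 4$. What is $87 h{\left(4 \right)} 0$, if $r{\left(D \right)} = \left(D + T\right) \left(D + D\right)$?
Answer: $0$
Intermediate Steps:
$r{\left(D \right)} = 2 D \left(4 + D\right)$ ($r{\left(D \right)} = \left(D + 4\right) \left(D + D\right) = \left(4 + D\right) 2 D = 2 D \left(4 + D\right)$)
$h{\left(y \right)} = - \frac{\sqrt{y + 2 y \left(4 + y\right)}}{9}$
$87 h{\left(4 \right)} 0 = 87 \left(- \frac{\sqrt{4 \left(9 + 2 \cdot 4\right)}}{9}\right) 0 = 87 \left(- \frac{\sqrt{4 \left(9 + 8\right)}}{9}\right) 0 = 87 \left(- \frac{\sqrt{4 \cdot 17}}{9}\right) 0 = 87 \left(- \frac{\sqrt{68}}{9}\right) 0 = 87 \left(- \frac{2 \sqrt{17}}{9}\right) 0 = - \frac{58 \sqrt{17}}{3} \cdot 0 = 0$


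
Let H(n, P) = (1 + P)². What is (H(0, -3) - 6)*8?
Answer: -16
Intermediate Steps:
(H(0, -3) - 6)*8 = ((1 - 3)² - 6)*8 = ((-2)² - 6)*8 = (4 - 6)*8 = -2*8 = -16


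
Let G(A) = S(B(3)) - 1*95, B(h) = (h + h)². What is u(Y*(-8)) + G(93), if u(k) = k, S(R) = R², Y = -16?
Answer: 1329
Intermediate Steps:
B(h) = 4*h² (B(h) = (2*h)² = 4*h²)
G(A) = 1201 (G(A) = (4*3²)² - 1*95 = (4*9)² - 95 = 36² - 95 = 1296 - 95 = 1201)
u(Y*(-8)) + G(93) = -16*(-8) + 1201 = 128 + 1201 = 1329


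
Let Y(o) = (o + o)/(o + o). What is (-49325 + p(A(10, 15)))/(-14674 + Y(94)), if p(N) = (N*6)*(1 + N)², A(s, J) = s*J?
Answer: -20471575/14673 ≈ -1395.2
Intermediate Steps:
Y(o) = 1 (Y(o) = (2*o)/((2*o)) = (2*o)*(1/(2*o)) = 1)
A(s, J) = J*s
p(N) = 6*N*(1 + N)² (p(N) = (6*N)*(1 + N)² = 6*N*(1 + N)²)
(-49325 + p(A(10, 15)))/(-14674 + Y(94)) = (-49325 + 6*(15*10)*(1 + 15*10)²)/(-14674 + 1) = (-49325 + 6*150*(1 + 150)²)/(-14673) = (-49325 + 6*150*151²)*(-1/14673) = (-49325 + 6*150*22801)*(-1/14673) = (-49325 + 20520900)*(-1/14673) = 20471575*(-1/14673) = -20471575/14673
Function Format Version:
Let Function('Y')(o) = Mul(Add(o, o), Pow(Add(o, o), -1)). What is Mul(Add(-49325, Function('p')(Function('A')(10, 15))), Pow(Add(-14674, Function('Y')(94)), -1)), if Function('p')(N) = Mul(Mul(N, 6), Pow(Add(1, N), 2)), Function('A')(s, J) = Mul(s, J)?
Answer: Rational(-20471575, 14673) ≈ -1395.2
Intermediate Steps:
Function('Y')(o) = 1 (Function('Y')(o) = Mul(Mul(2, o), Pow(Mul(2, o), -1)) = Mul(Mul(2, o), Mul(Rational(1, 2), Pow(o, -1))) = 1)
Function('A')(s, J) = Mul(J, s)
Function('p')(N) = Mul(6, N, Pow(Add(1, N), 2)) (Function('p')(N) = Mul(Mul(6, N), Pow(Add(1, N), 2)) = Mul(6, N, Pow(Add(1, N), 2)))
Mul(Add(-49325, Function('p')(Function('A')(10, 15))), Pow(Add(-14674, Function('Y')(94)), -1)) = Mul(Add(-49325, Mul(6, Mul(15, 10), Pow(Add(1, Mul(15, 10)), 2))), Pow(Add(-14674, 1), -1)) = Mul(Add(-49325, Mul(6, 150, Pow(Add(1, 150), 2))), Pow(-14673, -1)) = Mul(Add(-49325, Mul(6, 150, Pow(151, 2))), Rational(-1, 14673)) = Mul(Add(-49325, Mul(6, 150, 22801)), Rational(-1, 14673)) = Mul(Add(-49325, 20520900), Rational(-1, 14673)) = Mul(20471575, Rational(-1, 14673)) = Rational(-20471575, 14673)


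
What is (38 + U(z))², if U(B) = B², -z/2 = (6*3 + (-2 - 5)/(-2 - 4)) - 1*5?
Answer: 57259489/81 ≈ 7.0691e+5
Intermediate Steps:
z = -85/3 (z = -2*((6*3 + (-2 - 5)/(-2 - 4)) - 1*5) = -2*((18 - 7/(-6)) - 5) = -2*((18 - 7*(-⅙)) - 5) = -2*((18 + 7/6) - 5) = -2*(115/6 - 5) = -2*85/6 = -85/3 ≈ -28.333)
(38 + U(z))² = (38 + (-85/3)²)² = (38 + 7225/9)² = (7567/9)² = 57259489/81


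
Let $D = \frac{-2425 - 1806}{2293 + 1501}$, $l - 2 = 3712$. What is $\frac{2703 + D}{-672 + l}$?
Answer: $\frac{10250951}{11541348} \approx 0.88819$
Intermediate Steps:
$l = 3714$ ($l = 2 + 3712 = 3714$)
$D = - \frac{4231}{3794} \approx -1.1152$
$\frac{2703 + D}{-672 + l} = \frac{2703 - \frac{4231}{3794}}{-672 + 3714} = \frac{10250951}{3794 \cdot 3042} = \frac{10250951}{3794} \cdot \frac{1}{3042} = \frac{10250951}{11541348}$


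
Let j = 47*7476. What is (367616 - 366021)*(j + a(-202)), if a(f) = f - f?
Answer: 560438340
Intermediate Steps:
a(f) = 0
j = 351372
(367616 - 366021)*(j + a(-202)) = (367616 - 366021)*(351372 + 0) = 1595*351372 = 560438340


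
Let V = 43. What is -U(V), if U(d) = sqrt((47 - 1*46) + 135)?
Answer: -2*sqrt(34) ≈ -11.662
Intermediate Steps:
U(d) = 2*sqrt(34) (U(d) = sqrt((47 - 46) + 135) = sqrt(1 + 135) = sqrt(136) = 2*sqrt(34))
-U(V) = -2*sqrt(34)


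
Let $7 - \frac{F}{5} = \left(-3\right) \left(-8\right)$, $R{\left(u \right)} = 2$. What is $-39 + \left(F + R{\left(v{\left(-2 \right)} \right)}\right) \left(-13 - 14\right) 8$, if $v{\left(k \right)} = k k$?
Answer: $17889$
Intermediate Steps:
$v{\left(k \right)} = k^{2}$
$F = -85$ ($F = 35 - 5 \left(\left(-3\right) \left(-8\right)\right) = 35 - 120 = -85$)
$-39 + \left(F + R{\left(v{\left(-2 \right)} \right)}\right) \left(-13 - 14\right) 8 = -39 + \left(-85 + 2\right) \left(-13 - 14\right) 8 = -39 + \left(-83\right) \left(-27\right) 8 = -39 + 2241 \cdot 8 = -39 + 17928 = 17889$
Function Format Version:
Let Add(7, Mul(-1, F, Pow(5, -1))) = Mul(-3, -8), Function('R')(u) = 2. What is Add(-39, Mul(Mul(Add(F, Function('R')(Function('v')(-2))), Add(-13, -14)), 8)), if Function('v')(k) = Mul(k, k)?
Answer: 17889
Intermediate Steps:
Function('v')(k) = Pow(k, 2)
F = -85 (F = Add(35, Mul(-5, Mul(-3, -8))) = Add(35, Mul(-5, 24)) = Add(35, -120) = -85)
Add(-39, Mul(Mul(Add(F, Function('R')(Function('v')(-2))), Add(-13, -14)), 8)) = Add(-39, Mul(Mul(Add(-85, 2), Add(-13, -14)), 8)) = Add(-39, Mul(Mul(-83, -27), 8)) = Add(-39, Mul(2241, 8)) = Add(-39, 17928) = 17889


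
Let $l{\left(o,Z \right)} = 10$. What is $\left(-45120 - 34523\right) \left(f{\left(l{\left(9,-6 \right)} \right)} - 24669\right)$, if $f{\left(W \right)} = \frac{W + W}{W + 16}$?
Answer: $\frac{25540474741}{13} \approx 1.9647 \cdot 10^{9}$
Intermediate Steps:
$f{\left(W \right)} = \frac{2 W}{16 + W}$
$\left(-45120 - 34523\right) \left(f{\left(l{\left(9,-6 \right)} \right)} - 24669\right) = \left(-45120 - 34523\right) \left(2 \cdot 10 \frac{1}{16 + 10} - 24669\right) = - 79643 \left(2 \cdot 10 \cdot \frac{1}{26} - 24669\right) = - 79643 \left(\frac{10}{13} - 24669\right) = \left(-79643\right) \left(- \frac{320687}{13}\right) = \frac{25540474741}{13}$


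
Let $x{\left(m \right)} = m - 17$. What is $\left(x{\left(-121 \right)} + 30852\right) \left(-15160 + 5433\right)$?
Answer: $-298755078$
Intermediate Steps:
$x{\left(m \right)} = -17 + m$ ($x{\left(m \right)} = m - 17 = -17 + m$)
$\left(x{\left(-121 \right)} + 30852\right) \left(-15160 + 5433\right) = \left(\left(-17 - 121\right) + 30852\right) \left(-15160 + 5433\right) = \left(-138 + 30852\right) \left(-9727\right) = 30714 \left(-9727\right) = -298755078$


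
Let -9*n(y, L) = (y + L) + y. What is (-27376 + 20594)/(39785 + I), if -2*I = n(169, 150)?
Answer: -61038/358309 ≈ -0.17035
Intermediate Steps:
n(y, L) = -2*y/9 - L/9 (n(y, L) = -((y + L) + y)/9 = -((L + y) + y)/9 = -(L + 2*y)/9 = -2*y/9 - L/9)
I = 244/9 (I = -(-2/9*169 - ⅑*150)/2 = -(-338/9 - 50/3)/2 = -½*(-488/9) = 244/9 ≈ 27.111)
(-27376 + 20594)/(39785 + I) = (-27376 + 20594)/(39785 + 244/9) = -6782/358309/9 = -6782*9/358309 = -61038/358309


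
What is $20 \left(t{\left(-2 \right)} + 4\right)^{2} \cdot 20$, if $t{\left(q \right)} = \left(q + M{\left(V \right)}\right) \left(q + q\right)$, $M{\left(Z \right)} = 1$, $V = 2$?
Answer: $25600$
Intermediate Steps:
$t{\left(q \right)} = 2 q \left(1 + q\right)$ ($t{\left(q \right)} = \left(q + 1\right) \left(q + q\right) = \left(1 + q\right) 2 q = 2 q \left(1 + q\right)$)
$20 \left(t{\left(-2 \right)} + 4\right)^{2} \cdot 20 = 20 \left(2 \left(-2\right) \left(1 - 2\right) + 4\right)^{2} \cdot 20 = 20 \left(2 \left(-2\right) \left(-1\right) + 4\right)^{2} \cdot 20 = 20 \left(4 + 4\right)^{2} \cdot 20 = 20 \cdot 8^{2} \cdot 20 = 20 \cdot 64 \cdot 20 = 1280 \cdot 20 = 25600$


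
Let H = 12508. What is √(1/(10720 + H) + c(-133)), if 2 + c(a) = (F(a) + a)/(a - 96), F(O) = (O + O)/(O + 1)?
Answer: I*√10999723981660095/87766998 ≈ 1.195*I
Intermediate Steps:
F(O) = 2*O/(1 + O) (F(O) = (2*O)/(1 + O) = 2*O/(1 + O))
c(a) = -2 + (a + 2*a/(1 + a))/(-96 + a) (c(a) = -2 + (2*a/(1 + a) + a)/(a - 96) = -2 + (a + 2*a/(1 + a))/(-96 + a))
√(1/(10720 + H) + c(-133)) = √(1/(10720 + 12508) + (2*(-133) + (1 - 133)*(192 - 1*(-133)))/((1 - 133)*(-96 - 133))) = √(1/23228 + (-266 - 132*(192 + 133))/(-132*(-229))) = √(1/23228 - 1/132*(-1/229)*(-266 - 132*325)) = √(1/23228 - 1/132*(-1/229)*(-266 - 42900)) = √(1/23228 - 1/132*(-1/229)*(-43166)) = √(1/23228 - 21583/15114) = √(-250657405/175533996) = I*√10999723981660095/87766998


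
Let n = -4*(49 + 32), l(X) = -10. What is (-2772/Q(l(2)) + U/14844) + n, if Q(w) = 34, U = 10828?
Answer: -25537615/63087 ≈ -404.80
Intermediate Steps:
n = -324 (n = -4*81 = -324)
(-2772/Q(l(2)) + U/14844) + n = (-2772/34 + 10828/14844) - 324 = (-2772*1/34 + 10828*(1/14844)) - 324 = (-1386/17 + 2707/3711) - 324 = -5097427/63087 - 324 = -25537615/63087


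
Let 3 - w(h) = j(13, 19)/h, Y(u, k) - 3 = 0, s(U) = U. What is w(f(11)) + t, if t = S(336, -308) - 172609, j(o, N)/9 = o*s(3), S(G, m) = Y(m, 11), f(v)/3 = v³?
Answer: -229734710/1331 ≈ -1.7260e+5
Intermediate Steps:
f(v) = 3*v³
Y(u, k) = 3 (Y(u, k) = 3 + 0 = 3)
S(G, m) = 3
j(o, N) = 27*o (j(o, N) = 9*(o*3) = 9*(3*o) = 27*o)
t = -172606 (t = 3 - 172609 = -172606)
w(h) = 3 - 351/h (w(h) = 3 - 27*13/h = 3 - 351/h)
w(f(11)) + t = (3 - 351/(3*11³)) - 172606 = (3 - 351/(3*1331)) - 172606 = (3 - 351/3993) - 172606 = (3 - 351*1/3993) - 172606 = (3 - 117/1331) - 172606 = 3876/1331 - 172606 = -229734710/1331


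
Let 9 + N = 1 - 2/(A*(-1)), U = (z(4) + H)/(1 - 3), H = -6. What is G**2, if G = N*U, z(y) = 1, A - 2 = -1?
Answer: 225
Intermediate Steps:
A = 1 (A = 2 - 1 = 1)
U = 5/2 (U = (1 - 6)/(1 - 3) = -5/(-2) = -5*(-1/2) = 5/2 ≈ 2.5000)
N = -6 (N = -9 + (1 - 2/(1*(-1))) = -9 + (1 - 2/(-1)) = -9 + (1 - 2*(-1)) = -9 + (1 - 1*(-2)) = -9 + (1 + 2) = -9 + 3 = -6)
G = -15 (G = -6*5/2 = -15)
G**2 = (-15)**2 = 225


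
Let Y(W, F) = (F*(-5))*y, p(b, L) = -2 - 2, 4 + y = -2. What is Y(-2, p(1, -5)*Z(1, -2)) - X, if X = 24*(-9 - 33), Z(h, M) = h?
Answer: 888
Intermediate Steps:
y = -6 (y = -4 - 2 = -6)
p(b, L) = -4
X = -1008 (X = 24*(-42) = -1008)
Y(W, F) = 30*F (Y(W, F) = (F*(-5))*(-6) = -5*F*(-6) = 30*F)
Y(-2, p(1, -5)*Z(1, -2)) - X = 30*(-4*1) - 1*(-1008) = 30*(-4) + 1008 = -120 + 1008 = 888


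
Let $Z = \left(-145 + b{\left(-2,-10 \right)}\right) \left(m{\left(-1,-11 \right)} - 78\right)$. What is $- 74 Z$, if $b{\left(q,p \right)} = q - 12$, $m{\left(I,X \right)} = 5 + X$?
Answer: $-988344$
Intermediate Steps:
$b{\left(q,p \right)} = -12 + q$
$Z = 13356$ ($Z = \left(-145 - 14\right) \left(\left(5 - 11\right) - 78\right) = \left(-145 - 14\right) \left(-6 - 78\right) = \left(-159\right) \left(-84\right) = 13356$)
$- 74 Z = \left(-74\right) 13356 = -988344$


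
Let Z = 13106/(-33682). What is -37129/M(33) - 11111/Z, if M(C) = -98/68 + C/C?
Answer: 11079220723/98295 ≈ 1.1271e+5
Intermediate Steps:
Z = -6553/16841 (Z = 13106*(-1/33682) = -6553/16841 ≈ -0.38911)
M(C) = -15/34 (M(C) = -98*1/68 + 1 = -49/34 + 1 = -15/34)
-37129/M(33) - 11111/Z = -37129/(-15/34) - 11111/(-6553/16841) = -37129*(-34/15) - 11111*(-16841/6553) = 1262386/15 + 187120351/6553 = 11079220723/98295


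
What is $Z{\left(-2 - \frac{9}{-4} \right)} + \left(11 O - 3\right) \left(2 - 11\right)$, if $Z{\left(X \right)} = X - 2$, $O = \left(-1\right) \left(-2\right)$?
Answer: $- \frac{691}{4} \approx -172.75$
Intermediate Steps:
$O = 2$
$Z{\left(X \right)} = -2 + X$
$Z{\left(-2 - \frac{9}{-4} \right)} + \left(11 O - 3\right) \left(2 - 11\right) = \left(-2 - \left(2 + \frac{9}{-4}\right)\right) + \left(11 \cdot 2 - 3\right) \left(2 - 11\right) = \left(-2 - \left(2 + 9 \left(- \frac{1}{4}\right)\right)\right) + \left(22 - 3\right) \left(2 - 11\right) = \left(-2 - - \frac{1}{4}\right) + 19 \left(-9\right) = \left(-2 + \left(-2 + \frac{9}{4}\right)\right) - 171 = \left(-2 + \frac{1}{4}\right) - 171 = - \frac{7}{4} - 171 = - \frac{691}{4}$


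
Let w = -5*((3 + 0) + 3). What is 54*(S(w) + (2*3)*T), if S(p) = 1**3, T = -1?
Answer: -270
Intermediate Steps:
w = -30 (w = -5*(3 + 3) = -5*6 = -30)
S(p) = 1
54*(S(w) + (2*3)*T) = 54*(1 + (2*3)*(-1)) = 54*(1 + 6*(-1)) = 54*(1 - 6) = 54*(-5) = -270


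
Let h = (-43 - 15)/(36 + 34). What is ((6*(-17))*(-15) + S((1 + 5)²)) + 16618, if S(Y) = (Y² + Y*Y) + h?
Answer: 725871/35 ≈ 20739.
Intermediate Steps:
h = -29/35 (h = -58/70 = -58*1/70 = -29/35 ≈ -0.82857)
S(Y) = -29/35 + 2*Y² (S(Y) = (Y² + Y*Y) - 29/35 = (Y² + Y²) - 29/35 = 2*Y² - 29/35 = -29/35 + 2*Y²)
((6*(-17))*(-15) + S((1 + 5)²)) + 16618 = ((6*(-17))*(-15) + (-29/35 + 2*((1 + 5)²)²)) + 16618 = (-102*(-15) + (-29/35 + 2*(6²)²)) + 16618 = (1530 + (-29/35 + 2*36²)) + 16618 = (1530 + (-29/35 + 2*1296)) + 16618 = (1530 + (-29/35 + 2592)) + 16618 = (1530 + 90691/35) + 16618 = 144241/35 + 16618 = 725871/35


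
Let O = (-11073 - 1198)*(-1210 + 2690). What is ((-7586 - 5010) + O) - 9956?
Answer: -18183632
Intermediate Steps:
O = -18161080 (O = -12271*1480 = -18161080)
((-7586 - 5010) + O) - 9956 = ((-7586 - 5010) - 18161080) - 9956 = (-12596 - 18161080) - 9956 = -18173676 - 9956 = -18183632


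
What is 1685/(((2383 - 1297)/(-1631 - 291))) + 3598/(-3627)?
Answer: -1958366803/656487 ≈ -2983.1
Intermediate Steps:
1685/(((2383 - 1297)/(-1631 - 291))) + 3598/(-3627) = 1685/((1086/(-1922))) + 3598*(-1/3627) = 1685/((1086*(-1/1922))) - 3598/3627 = 1685/(-543/961) - 3598/3627 = 1685*(-961/543) - 3598/3627 = -1619285/543 - 3598/3627 = -1958366803/656487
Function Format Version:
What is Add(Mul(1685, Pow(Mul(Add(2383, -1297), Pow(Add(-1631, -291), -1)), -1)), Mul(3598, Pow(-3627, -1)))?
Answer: Rational(-1958366803, 656487) ≈ -2983.1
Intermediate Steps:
Add(Mul(1685, Pow(Mul(Add(2383, -1297), Pow(Add(-1631, -291), -1)), -1)), Mul(3598, Pow(-3627, -1))) = Add(Mul(1685, Pow(Mul(1086, Pow(-1922, -1)), -1)), Mul(3598, Rational(-1, 3627))) = Add(Mul(1685, Pow(Mul(1086, Rational(-1, 1922)), -1)), Rational(-3598, 3627)) = Add(Mul(1685, Pow(Rational(-543, 961), -1)), Rational(-3598, 3627)) = Add(Mul(1685, Rational(-961, 543)), Rational(-3598, 3627)) = Add(Rational(-1619285, 543), Rational(-3598, 3627)) = Rational(-1958366803, 656487)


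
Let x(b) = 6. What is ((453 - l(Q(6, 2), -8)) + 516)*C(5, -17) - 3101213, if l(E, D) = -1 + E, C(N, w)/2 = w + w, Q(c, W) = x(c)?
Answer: -3166765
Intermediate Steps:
Q(c, W) = 6
C(N, w) = 4*w (C(N, w) = 2*(w + w) = 2*(2*w) = 4*w)
((453 - l(Q(6, 2), -8)) + 516)*C(5, -17) - 3101213 = ((453 - (-1 + 6)) + 516)*(4*(-17)) - 3101213 = ((453 - 1*5) + 516)*(-68) - 3101213 = ((453 - 5) + 516)*(-68) - 3101213 = (448 + 516)*(-68) - 3101213 = 964*(-68) - 3101213 = -65552 - 3101213 = -3166765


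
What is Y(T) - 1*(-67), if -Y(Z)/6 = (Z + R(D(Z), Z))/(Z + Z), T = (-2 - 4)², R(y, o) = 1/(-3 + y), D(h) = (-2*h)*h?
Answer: 1992961/31140 ≈ 64.000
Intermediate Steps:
D(h) = -2*h²
T = 36 (T = (-6)² = 36)
Y(Z) = -3*(Z + 1/(-3 - 2*Z²))/Z (Y(Z) = -6*(Z + 1/(-3 - 2*Z²))/(Z + Z) = -6*(Z + 1/(-3 - 2*Z²))/(2*Z) = -6*(Z + 1/(-3 - 2*Z²))*1/(2*Z) = -3*(Z + 1/(-3 - 2*Z²))/Z)
Y(T) - 1*(-67) = 3*(1 - 3*36 - 2*36³)/(36*(3 + 2*36²)) - 1*(-67) = 3*(1/36)*(1 - 108 - 2*46656)/(3 + 2*1296) + 67 = 3*(1/36)*(1 - 108 - 93312)/(3 + 2592) + 67 = 3*(1/36)*(-93419)/2595 + 67 = 3*(1/36)*(1/2595)*(-93419) + 67 = -93419/31140 + 67 = 1992961/31140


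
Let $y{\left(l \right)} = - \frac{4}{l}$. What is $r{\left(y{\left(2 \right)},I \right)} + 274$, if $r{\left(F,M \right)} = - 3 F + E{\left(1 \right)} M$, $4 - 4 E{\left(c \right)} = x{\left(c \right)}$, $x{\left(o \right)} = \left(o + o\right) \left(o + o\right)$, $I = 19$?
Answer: $280$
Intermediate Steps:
$x{\left(o \right)} = 4 o^{2}$ ($x{\left(o \right)} = 2 o 2 o = 4 o^{2}$)
$E{\left(c \right)} = 1 - c^{2}$ ($E{\left(c \right)} = 1 - \frac{4 c^{2}}{4} = 1 - c^{2}$)
$r{\left(F,M \right)} = - 3 F$ ($r{\left(F,M \right)} = - 3 F + \left(1 - 1^{2}\right) M = - 3 F + \left(1 - 1\right) M = - 3 F + 0 M = - 3 F + 0 = - 3 F$)
$r{\left(y{\left(2 \right)},I \right)} + 274 = - 3 \left(- \frac{4}{2}\right) + 274 = - 3 \left(\left(-4\right) \frac{1}{2}\right) + 274 = \left(-3\right) \left(-2\right) + 274 = 6 + 274 = 280$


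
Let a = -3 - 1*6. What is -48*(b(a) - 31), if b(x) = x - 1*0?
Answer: 1920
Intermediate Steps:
a = -9 (a = -3 - 6 = -9)
b(x) = x (b(x) = x + 0 = x)
-48*(b(a) - 31) = -48*(-9 - 31) = -48*(-40) = 1920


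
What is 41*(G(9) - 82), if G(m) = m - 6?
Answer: -3239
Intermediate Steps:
G(m) = -6 + m
41*(G(9) - 82) = 41*((-6 + 9) - 82) = 41*(3 - 82) = 41*(-79) = -3239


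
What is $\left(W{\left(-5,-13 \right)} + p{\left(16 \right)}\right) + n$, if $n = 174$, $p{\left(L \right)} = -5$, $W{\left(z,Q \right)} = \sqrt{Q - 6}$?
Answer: $169 + i \sqrt{19} \approx 169.0 + 4.3589 i$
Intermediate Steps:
$W{\left(z,Q \right)} = \sqrt{-6 + Q}$
$\left(W{\left(-5,-13 \right)} + p{\left(16 \right)}\right) + n = \left(\sqrt{-6 - 13} - 5\right) + 174 = \left(\sqrt{-19} - 5\right) + 174 = \left(i \sqrt{19} - 5\right) + 174 = \left(-5 + i \sqrt{19}\right) + 174 = 169 + i \sqrt{19}$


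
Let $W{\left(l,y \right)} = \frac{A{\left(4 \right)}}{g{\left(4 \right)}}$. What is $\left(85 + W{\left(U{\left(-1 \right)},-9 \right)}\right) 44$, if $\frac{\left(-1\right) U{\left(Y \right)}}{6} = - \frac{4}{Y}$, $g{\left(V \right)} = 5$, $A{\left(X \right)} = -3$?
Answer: $\frac{18568}{5} \approx 3713.6$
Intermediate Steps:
$U{\left(Y \right)} = \frac{24}{Y}$ ($U{\left(Y \right)} = - 6 \left(- \frac{4}{Y}\right) = \frac{24}{Y}$)
$W{\left(l,y \right)} = - \frac{3}{5}$
$\left(85 + W{\left(U{\left(-1 \right)},-9 \right)}\right) 44 = \left(85 - \frac{3}{5}\right) 44 = \frac{422}{5} \cdot 44 = \frac{18568}{5}$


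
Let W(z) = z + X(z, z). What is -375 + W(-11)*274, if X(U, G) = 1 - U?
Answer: -101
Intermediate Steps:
W(z) = 1 (W(z) = z + (1 - z) = 1)
-375 + W(-11)*274 = -375 + 1*274 = -375 + 274 = -101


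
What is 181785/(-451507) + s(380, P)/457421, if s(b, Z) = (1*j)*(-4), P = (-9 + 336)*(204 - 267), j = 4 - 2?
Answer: -83155888541/206528783447 ≈ -0.40264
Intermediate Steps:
j = 2
P = -20601 (P = 327*(-63) = -20601)
s(b, Z) = -8 (s(b, Z) = (1*2)*(-4) = 2*(-4) = -8)
181785/(-451507) + s(380, P)/457421 = 181785/(-451507) - 8/457421 = 181785*(-1/451507) - 8*1/457421 = -181785/451507 - 8/457421 = -83155888541/206528783447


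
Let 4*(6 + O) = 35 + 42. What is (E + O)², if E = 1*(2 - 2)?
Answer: 2809/16 ≈ 175.56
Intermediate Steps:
E = 0 (E = 1*0 = 0)
O = 53/4 (O = -6 + (35 + 42)/4 = -6 + (¼)*77 = -6 + 77/4 = 53/4 ≈ 13.250)
(E + O)² = (0 + 53/4)² = (53/4)² = 2809/16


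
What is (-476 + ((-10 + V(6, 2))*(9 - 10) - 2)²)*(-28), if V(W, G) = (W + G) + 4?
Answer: 12880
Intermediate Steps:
V(W, G) = 4 + G + W (V(W, G) = (G + W) + 4 = 4 + G + W)
(-476 + ((-10 + V(6, 2))*(9 - 10) - 2)²)*(-28) = (-476 + ((-10 + (4 + 2 + 6))*(9 - 10) - 2)²)*(-28) = (-476 + ((-10 + 12)*(-1) - 2)²)*(-28) = (-476 + (2*(-1) - 2)²)*(-28) = (-476 + (-2 - 2)²)*(-28) = (-476 + (-4)²)*(-28) = (-476 + 16)*(-28) = -460*(-28) = 12880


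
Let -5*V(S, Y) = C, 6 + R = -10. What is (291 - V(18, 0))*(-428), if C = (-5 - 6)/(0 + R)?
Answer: -2492137/20 ≈ -1.2461e+5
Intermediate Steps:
R = -16 (R = -6 - 10 = -16)
C = 11/16 (C = (-5 - 6)/(0 - 16) = -11/(-16) = -11*(-1/16) = 11/16 ≈ 0.68750)
V(S, Y) = -11/80 (V(S, Y) = -1/5*11/16 = -11/80)
(291 - V(18, 0))*(-428) = (291 - 1*(-11/80))*(-428) = (291 + 11/80)*(-428) = (23291/80)*(-428) = -2492137/20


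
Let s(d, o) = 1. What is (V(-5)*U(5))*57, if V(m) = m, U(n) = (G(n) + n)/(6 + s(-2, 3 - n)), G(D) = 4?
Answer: -2565/7 ≈ -366.43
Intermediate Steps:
U(n) = 4/7 + n/7 (U(n) = (4 + n)/(6 + 1) = (4 + n)/7 = (4 + n)*(⅐) = 4/7 + n/7)
(V(-5)*U(5))*57 = -5*(4/7 + (⅐)*5)*57 = -5*(4/7 + 5/7)*57 = -5*9/7*57 = -45/7*57 = -2565/7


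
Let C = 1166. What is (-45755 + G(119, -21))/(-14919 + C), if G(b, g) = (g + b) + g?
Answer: 45678/13753 ≈ 3.3213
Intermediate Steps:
G(b, g) = b + 2*g (G(b, g) = (b + g) + g = b + 2*g)
(-45755 + G(119, -21))/(-14919 + C) = (-45755 + (119 + 2*(-21)))/(-14919 + 1166) = (-45755 + (119 - 42))/(-13753) = (-45755 + 77)*(-1/13753) = -45678*(-1/13753) = 45678/13753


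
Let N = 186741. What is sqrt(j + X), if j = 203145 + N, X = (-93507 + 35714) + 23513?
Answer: sqrt(355606) ≈ 596.33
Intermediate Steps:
X = -34280 (X = -57793 + 23513 = -34280)
j = 389886 (j = 203145 + 186741 = 389886)
sqrt(j + X) = sqrt(389886 - 34280) = sqrt(355606)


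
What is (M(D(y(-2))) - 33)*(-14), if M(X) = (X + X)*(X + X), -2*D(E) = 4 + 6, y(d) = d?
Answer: -938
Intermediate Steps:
D(E) = -5 (D(E) = -(4 + 6)/2 = -½*10 = -5)
M(X) = 4*X² (M(X) = (2*X)*(2*X) = 4*X²)
(M(D(y(-2))) - 33)*(-14) = (4*(-5)² - 33)*(-14) = (4*25 - 33)*(-14) = (100 - 33)*(-14) = 67*(-14) = -938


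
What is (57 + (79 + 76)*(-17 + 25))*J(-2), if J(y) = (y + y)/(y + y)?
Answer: 1297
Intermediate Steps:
J(y) = 1 (J(y) = (2*y)/((2*y)) = (2*y)*(1/(2*y)) = 1)
(57 + (79 + 76)*(-17 + 25))*J(-2) = (57 + (79 + 76)*(-17 + 25))*1 = (57 + 155*8)*1 = (57 + 1240)*1 = 1297*1 = 1297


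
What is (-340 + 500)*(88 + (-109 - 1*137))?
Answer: -25280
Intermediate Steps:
(-340 + 500)*(88 + (-109 - 1*137)) = 160*(88 + (-109 - 137)) = 160*(88 - 246) = 160*(-158) = -25280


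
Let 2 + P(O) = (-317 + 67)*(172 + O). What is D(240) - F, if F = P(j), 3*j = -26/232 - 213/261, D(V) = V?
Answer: 22531949/522 ≈ 43165.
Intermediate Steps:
j = -323/1044 (j = (-26/232 - 213/261)/3 = (-26*1/232 - 213*1/261)/3 = (-13/116 - 71/87)/3 = (⅓)*(-323/348) = -323/1044 ≈ -0.30939)
P(O) = -43002 - 250*O (P(O) = -2 + (-317 + 67)*(172 + O) = -2 - 250*(172 + O) = -2 + (-43000 - 250*O) = -43002 - 250*O)
F = -22406669/522 (F = -43002 - 250*(-323/1044) = -43002 + 40375/522 = -22406669/522 ≈ -42925.)
D(240) - F = 240 - 1*(-22406669/522) = 240 + 22406669/522 = 22531949/522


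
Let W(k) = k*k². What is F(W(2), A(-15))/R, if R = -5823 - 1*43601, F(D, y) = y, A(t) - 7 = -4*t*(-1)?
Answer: 53/49424 ≈ 0.0010724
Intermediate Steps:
A(t) = 7 + 4*t (A(t) = 7 - 4*t*(-1) = 7 + 4*t)
W(k) = k³
R = -49424 (R = -5823 - 43601 = -49424)
F(W(2), A(-15))/R = (7 + 4*(-15))/(-49424) = (7 - 60)*(-1/49424) = -53*(-1/49424) = 53/49424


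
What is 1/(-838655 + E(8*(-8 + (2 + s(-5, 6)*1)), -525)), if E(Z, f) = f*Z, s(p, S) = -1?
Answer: -1/809255 ≈ -1.2357e-6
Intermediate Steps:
E(Z, f) = Z*f
1/(-838655 + E(8*(-8 + (2 + s(-5, 6)*1)), -525)) = 1/(-838655 + (8*(-8 + (2 - 1*1)))*(-525)) = 1/(-838655 + (8*(-8 + (2 - 1)))*(-525)) = 1/(-838655 + (8*(-8 + 1))*(-525)) = 1/(-838655 + (8*(-7))*(-525)) = 1/(-838655 - 56*(-525)) = 1/(-838655 + 29400) = 1/(-809255) = -1/809255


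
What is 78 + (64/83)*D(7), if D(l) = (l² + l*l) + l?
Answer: 13194/83 ≈ 158.96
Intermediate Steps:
D(l) = l + 2*l² (D(l) = (l² + l²) + l = 2*l² + l = l + 2*l²)
78 + (64/83)*D(7) = 78 + (64/83)*(7*(1 + 2*7)) = 78 + (64*(1/83))*(7*(1 + 14)) = 78 + 64*(7*15)/83 = 78 + (64/83)*105 = 78 + 6720/83 = 13194/83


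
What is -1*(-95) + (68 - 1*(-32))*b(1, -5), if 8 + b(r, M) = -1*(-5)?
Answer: -205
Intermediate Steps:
b(r, M) = -3 (b(r, M) = -8 - 1*(-5) = -8 + 5 = -3)
-1*(-95) + (68 - 1*(-32))*b(1, -5) = -1*(-95) + (68 - 1*(-32))*(-3) = 95 + (68 + 32)*(-3) = 95 + 100*(-3) = 95 - 300 = -205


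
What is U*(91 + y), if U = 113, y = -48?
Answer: 4859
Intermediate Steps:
U*(91 + y) = 113*(91 - 48) = 113*43 = 4859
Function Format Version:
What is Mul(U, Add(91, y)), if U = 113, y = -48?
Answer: 4859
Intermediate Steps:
Mul(U, Add(91, y)) = Mul(113, Add(91, -48)) = Mul(113, 43) = 4859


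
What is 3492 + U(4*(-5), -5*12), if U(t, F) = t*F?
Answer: 4692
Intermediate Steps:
U(t, F) = F*t
3492 + U(4*(-5), -5*12) = 3492 + (-5*12)*(4*(-5)) = 3492 - 60*(-20) = 3492 + 1200 = 4692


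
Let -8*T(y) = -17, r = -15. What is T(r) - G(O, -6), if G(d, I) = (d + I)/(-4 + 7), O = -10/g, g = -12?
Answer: 277/72 ≈ 3.8472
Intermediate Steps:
T(y) = 17/8 (T(y) = -⅛*(-17) = 17/8)
O = ⅚ (O = -10/(-12) = -10*(-1/12) = ⅚ ≈ 0.83333)
G(d, I) = I/3 + d/3 (G(d, I) = (I + d)/3 = (I + d)*(⅓) = I/3 + d/3)
T(r) - G(O, -6) = 17/8 - ((⅓)*(-6) + (⅓)*(⅚)) = 17/8 - (-2 + 5/18) = 17/8 - 1*(-31/18) = 17/8 + 31/18 = 277/72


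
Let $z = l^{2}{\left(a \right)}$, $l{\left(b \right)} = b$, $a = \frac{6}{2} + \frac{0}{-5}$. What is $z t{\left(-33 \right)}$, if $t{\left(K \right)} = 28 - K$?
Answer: $549$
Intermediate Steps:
$a = 3$ ($a = 6 \cdot \frac{1}{2} + 0 \left(- \frac{1}{5}\right) = 3 + 0 = 3$)
$z = 9$ ($z = 3^{2} = 9$)
$z t{\left(-33 \right)} = 9 \left(28 - -33\right) = 9 \left(28 + 33\right) = 9 \cdot 61 = 549$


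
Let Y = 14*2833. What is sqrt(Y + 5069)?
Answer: sqrt(44731) ≈ 211.50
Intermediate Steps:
Y = 39662
sqrt(Y + 5069) = sqrt(39662 + 5069) = sqrt(44731)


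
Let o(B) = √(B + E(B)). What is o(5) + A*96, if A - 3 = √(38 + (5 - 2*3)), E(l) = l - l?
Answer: 288 + √5 + 96*√37 ≈ 874.18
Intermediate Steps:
E(l) = 0
o(B) = √B (o(B) = √(B + 0) = √B)
A = 3 + √37 (A = 3 + √(38 + (5 - 2*3)) = 3 + √(38 + (5 - 6)) = 3 + √(38 - 1) = 3 + √37 ≈ 9.0828)
o(5) + A*96 = √5 + (3 + √37)*96 = √5 + (288 + 96*√37) = 288 + √5 + 96*√37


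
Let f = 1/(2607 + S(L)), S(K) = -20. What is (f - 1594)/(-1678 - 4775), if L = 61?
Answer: 1374559/5564637 ≈ 0.24702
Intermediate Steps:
f = 1/2587 (f = 1/(2607 - 20) = 1/2587 ≈ 0.00038655)
(f - 1594)/(-1678 - 4775) = (1/2587 - 1594)/(-1678 - 4775) = -4123677/2587/(-6453) = -4123677/2587*(-1/6453) = 1374559/5564637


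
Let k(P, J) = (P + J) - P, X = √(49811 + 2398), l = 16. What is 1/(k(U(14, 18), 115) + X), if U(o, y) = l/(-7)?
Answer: -115/38984 + 3*√5801/38984 ≈ 0.0029113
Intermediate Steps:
U(o, y) = -16/7 (U(o, y) = 16/(-7) = 16*(-⅐) = -16/7)
X = 3*√5801 (X = √52209 = 3*√5801 ≈ 228.49)
k(P, J) = J (k(P, J) = (J + P) - P = J)
1/(k(U(14, 18), 115) + X) = 1/(115 + 3*√5801)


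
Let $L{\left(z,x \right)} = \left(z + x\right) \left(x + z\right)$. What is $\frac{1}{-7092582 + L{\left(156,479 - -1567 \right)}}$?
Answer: $- \frac{1}{2243778} \approx -4.4568 \cdot 10^{-7}$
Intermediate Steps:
$L{\left(z,x \right)} = \left(x + z\right)^{2}$ ($L{\left(z,x \right)} = \left(x + z\right) \left(x + z\right) = \left(x + z\right)^{2}$)
$\frac{1}{-7092582 + L{\left(156,479 - -1567 \right)}} = \frac{1}{-7092582 + \left(\left(479 - -1567\right) + 156\right)^{2}} = \frac{1}{-7092582 + \left(\left(479 + 1567\right) + 156\right)^{2}} = \frac{1}{-7092582 + \left(2046 + 156\right)^{2}} = \frac{1}{-7092582 + 2202^{2}} = \frac{1}{-7092582 + 4848804} = \frac{1}{-2243778} = - \frac{1}{2243778}$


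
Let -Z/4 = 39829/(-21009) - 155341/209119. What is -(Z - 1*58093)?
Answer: 255178316318723/4393381071 ≈ 58082.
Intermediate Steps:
Z = 46370238880/4393381071 (Z = -4*(39829/(-21009) - 155341/209119) = -4*(39829*(-1/21009) - 155341*1/209119) = -4*(-39829/21009 - 155341/209119) = -4*(-11592559720/4393381071) = 46370238880/4393381071 ≈ 10.555)
-(Z - 1*58093) = -(46370238880/4393381071 - 1*58093) = -(46370238880/4393381071 - 58093) = -1*(-255178316318723/4393381071) = 255178316318723/4393381071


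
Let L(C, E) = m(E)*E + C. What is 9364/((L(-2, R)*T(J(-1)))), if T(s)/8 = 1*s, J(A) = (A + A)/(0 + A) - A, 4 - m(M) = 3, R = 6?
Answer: 2341/24 ≈ 97.542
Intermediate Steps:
m(M) = 1 (m(M) = 4 - 1*3 = 4 - 3 = 1)
L(C, E) = C + E (L(C, E) = 1*E + C = E + C = C + E)
J(A) = 2 - A (J(A) = (2*A)/A - A = 2 - A)
T(s) = 8*s (T(s) = 8*(1*s) = 8*s)
9364/((L(-2, R)*T(J(-1)))) = 9364/(((-2 + 6)*(8*(2 - 1*(-1))))) = 9364/((4*(8*(2 + 1)))) = 9364/((4*(8*3))) = 9364/((4*24)) = 9364/96 = 9364*(1/96) = 2341/24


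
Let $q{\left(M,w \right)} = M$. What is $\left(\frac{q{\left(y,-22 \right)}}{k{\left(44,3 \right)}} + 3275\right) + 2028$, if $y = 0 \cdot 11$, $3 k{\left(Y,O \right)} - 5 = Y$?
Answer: $5303$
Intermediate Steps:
$k{\left(Y,O \right)} = \frac{5}{3} + \frac{Y}{3}$
$y = 0$
$\left(\frac{q{\left(y,-22 \right)}}{k{\left(44,3 \right)}} + 3275\right) + 2028 = \left(\frac{0}{\frac{5}{3} + \frac{1}{3} \cdot 44} + 3275\right) + 2028 = \left(\frac{0}{\frac{5}{3} + \frac{44}{3}} + 3275\right) + 2028 = \left(\frac{0}{\frac{49}{3}} + 3275\right) + 2028 = \left(0 \cdot \frac{3}{49} + 3275\right) + 2028 = \left(0 + 3275\right) + 2028 = 3275 + 2028 = 5303$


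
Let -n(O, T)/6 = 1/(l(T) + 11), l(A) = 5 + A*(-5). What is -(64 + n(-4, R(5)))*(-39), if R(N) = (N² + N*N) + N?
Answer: 646698/259 ≈ 2496.9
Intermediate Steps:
R(N) = N + 2*N² (R(N) = (N² + N²) + N = 2*N² + N = N + 2*N²)
l(A) = 5 - 5*A
n(O, T) = -6/(16 - 5*T) (n(O, T) = -6/((5 - 5*T) + 11) = -6/(16 - 5*T))
-(64 + n(-4, R(5)))*(-39) = -(64 + 6/(-16 + 5*(5*(1 + 2*5))))*(-39) = -(64 + 6/(-16 + 5*(5*(1 + 10))))*(-39) = -(64 + 6/(-16 + 5*(5*11)))*(-39) = -(64 + 6/(-16 + 5*55))*(-39) = -(64 + 6/(-16 + 275))*(-39) = -(64 + 6/259)*(-39) = -16582*(-39)/259 = -1*(-646698/259) = 646698/259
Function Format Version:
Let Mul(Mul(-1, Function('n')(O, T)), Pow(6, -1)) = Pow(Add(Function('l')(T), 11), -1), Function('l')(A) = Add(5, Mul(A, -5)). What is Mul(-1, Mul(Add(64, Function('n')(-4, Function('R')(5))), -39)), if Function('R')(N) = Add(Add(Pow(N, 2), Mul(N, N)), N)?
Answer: Rational(646698, 259) ≈ 2496.9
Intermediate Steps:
Function('R')(N) = Add(N, Mul(2, Pow(N, 2))) (Function('R')(N) = Add(Add(Pow(N, 2), Pow(N, 2)), N) = Add(Mul(2, Pow(N, 2)), N) = Add(N, Mul(2, Pow(N, 2))))
Function('l')(A) = Add(5, Mul(-5, A))
Function('n')(O, T) = Mul(-6, Pow(Add(16, Mul(-5, T)), -1)) (Function('n')(O, T) = Mul(-6, Pow(Add(Add(5, Mul(-5, T)), 11), -1)) = Mul(-6, Pow(Add(16, Mul(-5, T)), -1)))
Mul(-1, Mul(Add(64, Function('n')(-4, Function('R')(5))), -39)) = Mul(-1, Mul(Add(64, Mul(6, Pow(Add(-16, Mul(5, Mul(5, Add(1, Mul(2, 5))))), -1))), -39)) = Mul(-1, Mul(Add(64, Mul(6, Pow(Add(-16, Mul(5, Mul(5, Add(1, 10)))), -1))), -39)) = Mul(-1, Mul(Add(64, Mul(6, Pow(Add(-16, Mul(5, Mul(5, 11))), -1))), -39)) = Mul(-1, Mul(Add(64, Mul(6, Pow(Add(-16, Mul(5, 55)), -1))), -39)) = Mul(-1, Mul(Add(64, Mul(6, Pow(Add(-16, 275), -1))), -39)) = Mul(-1, Mul(Add(64, Mul(6, Pow(259, -1))), -39)) = Mul(-1, Mul(Add(64, Mul(6, Rational(1, 259))), -39)) = Mul(-1, Mul(Add(64, Rational(6, 259)), -39)) = Mul(-1, Mul(Rational(16582, 259), -39)) = Mul(-1, Rational(-646698, 259)) = Rational(646698, 259)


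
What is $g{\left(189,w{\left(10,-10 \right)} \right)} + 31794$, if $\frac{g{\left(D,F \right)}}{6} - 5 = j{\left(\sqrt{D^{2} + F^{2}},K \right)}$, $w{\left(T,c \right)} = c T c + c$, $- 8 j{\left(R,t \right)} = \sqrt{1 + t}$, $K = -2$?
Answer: $31824 - \frac{3 i}{4} \approx 31824.0 - 0.75 i$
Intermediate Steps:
$j{\left(R,t \right)} = - \frac{\sqrt{1 + t}}{8}$
$w{\left(T,c \right)} = c + T c^{2}$ ($w{\left(T,c \right)} = T c c + c = T c^{2} + c = c + T c^{2}$)
$g{\left(D,F \right)} = 30 - \frac{3 i}{4}$ ($g{\left(D,F \right)} = 30 + 6 \left(- \frac{\sqrt{1 - 2}}{8}\right) = 30 + 6 \left(- \frac{\sqrt{-1}}{8}\right) = 30 + 6 \left(- \frac{i}{8}\right) = 30 - \frac{3 i}{4}$)
$g{\left(189,w{\left(10,-10 \right)} \right)} + 31794 = \left(30 - \frac{3 i}{4}\right) + 31794 = 31824 - \frac{3 i}{4}$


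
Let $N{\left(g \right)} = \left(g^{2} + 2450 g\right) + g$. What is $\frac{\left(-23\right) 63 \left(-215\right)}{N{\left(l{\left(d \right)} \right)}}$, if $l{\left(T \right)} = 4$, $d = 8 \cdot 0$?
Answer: $\frac{62307}{1964} \approx 31.725$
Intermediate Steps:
$d = 0$
$N{\left(g \right)} = g^{2} + 2451 g$
$\frac{\left(-23\right) 63 \left(-215\right)}{N{\left(l{\left(d \right)} \right)}} = \frac{\left(-23\right) 63 \left(-215\right)}{4 \left(2451 + 4\right)} = \frac{\left(-1449\right) \left(-215\right)}{4 \cdot 2455} = \frac{311535}{9820} = 311535 \cdot \frac{1}{9820} = \frac{62307}{1964}$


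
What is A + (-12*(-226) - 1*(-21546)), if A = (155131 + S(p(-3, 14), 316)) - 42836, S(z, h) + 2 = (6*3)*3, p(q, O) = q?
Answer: 136605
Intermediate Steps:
S(z, h) = 52 (S(z, h) = -2 + (6*3)*3 = -2 + 18*3 = -2 + 54 = 52)
A = 112347 (A = (155131 + 52) - 42836 = 155183 - 42836 = 112347)
A + (-12*(-226) - 1*(-21546)) = 112347 + (-12*(-226) - 1*(-21546)) = 112347 + (2712 + 21546) = 112347 + 24258 = 136605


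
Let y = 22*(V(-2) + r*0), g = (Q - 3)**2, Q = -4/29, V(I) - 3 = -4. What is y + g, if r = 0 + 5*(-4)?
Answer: -10221/841 ≈ -12.153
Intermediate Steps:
V(I) = -1 (V(I) = 3 - 4 = -1)
Q = -4/29 (Q = -4*1/29 = -4/29 ≈ -0.13793)
r = -20 (r = 0 - 20 = -20)
g = 8281/841 (g = (-4/29 - 3)**2 = (-91/29)**2 = 8281/841 ≈ 9.8466)
y = -22 (y = 22*(-1 - 20*0) = 22*(-1 + 0) = 22*(-1) = -22)
y + g = -22 + 8281/841 = -10221/841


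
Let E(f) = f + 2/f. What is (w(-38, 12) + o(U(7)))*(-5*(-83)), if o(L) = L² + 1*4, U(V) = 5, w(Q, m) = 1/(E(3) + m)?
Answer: 566890/47 ≈ 12061.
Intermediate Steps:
w(Q, m) = 1/(11/3 + m) (w(Q, m) = 1/((3 + 2/3) + m) = 1/((3 + 2*(⅓)) + m) = 1/((3 + ⅔) + m) = 1/(11/3 + m))
o(L) = 4 + L² (o(L) = L² + 4 = 4 + L²)
(w(-38, 12) + o(U(7)))*(-5*(-83)) = (3/(11 + 3*12) + (4 + 5²))*(-5*(-83)) = (3/(11 + 36) + (4 + 25))*415 = (3/47 + 29)*415 = (1366/47)*415 = 566890/47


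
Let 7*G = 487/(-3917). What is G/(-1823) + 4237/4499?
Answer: 211787945382/224881781663 ≈ 0.94177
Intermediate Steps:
G = -487/27419 (G = (487/(-3917))/7 = (487*(-1/3917))/7 = (⅐)*(-487/3917) = -487/27419 ≈ -0.017761)
G/(-1823) + 4237/4499 = -487/27419/(-1823) + 4237/4499 = -487/27419*(-1/1823) + 4237*(1/4499) = 487/49984837 + 4237/4499 = 211787945382/224881781663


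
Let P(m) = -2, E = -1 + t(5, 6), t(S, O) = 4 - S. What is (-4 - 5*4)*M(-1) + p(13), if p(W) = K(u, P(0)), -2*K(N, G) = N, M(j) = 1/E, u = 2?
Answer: 11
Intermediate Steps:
E = -2 (E = -1 + (4 - 1*5) = -1 + (4 - 5) = -1 - 1 = -2)
M(j) = -½ (M(j) = 1/(-2) = -½)
K(N, G) = -N/2
p(W) = -1 (p(W) = -½*2 = -1)
(-4 - 5*4)*M(-1) + p(13) = (-4 - 5*4)*(-½) - 1 = (-4 - 20)*(-½) - 1 = -24*(-½) - 1 = 12 - 1 = 11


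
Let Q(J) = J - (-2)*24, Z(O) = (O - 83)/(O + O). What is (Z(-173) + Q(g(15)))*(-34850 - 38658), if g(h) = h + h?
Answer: -1001325976/173 ≈ -5.7880e+6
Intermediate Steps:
g(h) = 2*h
Z(O) = (-83 + O)/(2*O) (Z(O) = (-83 + O)/((2*O)) = (-83 + O)*(1/(2*O)) = (-83 + O)/(2*O))
Q(J) = 48 + J (Q(J) = J - 1*(-48) = J + 48 = 48 + J)
(Z(-173) + Q(g(15)))*(-34850 - 38658) = ((1/2)*(-83 - 173)/(-173) + (48 + 2*15))*(-34850 - 38658) = ((1/2)*(-1/173)*(-256) + (48 + 30))*(-73508) = (128/173 + 78)*(-73508) = (13622/173)*(-73508) = -1001325976/173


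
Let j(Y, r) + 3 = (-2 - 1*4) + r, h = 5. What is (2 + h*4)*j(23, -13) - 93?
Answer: -577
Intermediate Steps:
j(Y, r) = -9 + r (j(Y, r) = -3 + ((-2 - 1*4) + r) = -3 + ((-2 - 4) + r) = -3 + (-6 + r) = -9 + r)
(2 + h*4)*j(23, -13) - 93 = (2 + 5*4)*(-9 - 13) - 93 = (2 + 20)*(-22) - 93 = 22*(-22) - 93 = -484 - 93 = -577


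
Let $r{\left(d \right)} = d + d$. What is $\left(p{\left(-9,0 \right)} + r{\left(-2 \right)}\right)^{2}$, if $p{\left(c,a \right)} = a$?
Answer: $16$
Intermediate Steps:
$r{\left(d \right)} = 2 d$
$\left(p{\left(-9,0 \right)} + r{\left(-2 \right)}\right)^{2} = \left(0 + 2 \left(-2\right)\right)^{2} = \left(0 - 4\right)^{2} = \left(-4\right)^{2} = 16$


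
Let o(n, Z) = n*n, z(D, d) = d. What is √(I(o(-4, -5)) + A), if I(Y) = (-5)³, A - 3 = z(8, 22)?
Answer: 10*I ≈ 10.0*I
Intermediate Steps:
o(n, Z) = n²
A = 25 (A = 3 + 22 = 25)
I(Y) = -125
√(I(o(-4, -5)) + A) = √(-125 + 25) = √(-100) = 10*I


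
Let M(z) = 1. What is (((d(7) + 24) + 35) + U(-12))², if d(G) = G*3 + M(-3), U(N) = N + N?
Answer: 3249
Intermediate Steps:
U(N) = 2*N
d(G) = 1 + 3*G (d(G) = G*3 + 1 = 3*G + 1 = 1 + 3*G)
(((d(7) + 24) + 35) + U(-12))² = ((((1 + 3*7) + 24) + 35) + 2*(-12))² = ((((1 + 21) + 24) + 35) - 24)² = (((22 + 24) + 35) - 24)² = ((46 + 35) - 24)² = (81 - 24)² = 57² = 3249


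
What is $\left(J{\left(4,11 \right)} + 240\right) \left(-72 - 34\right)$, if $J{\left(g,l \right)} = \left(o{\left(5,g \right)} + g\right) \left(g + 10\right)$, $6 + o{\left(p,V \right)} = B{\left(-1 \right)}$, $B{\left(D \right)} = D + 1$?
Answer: $-22472$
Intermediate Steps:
$B{\left(D \right)} = 1 + D$
$o{\left(p,V \right)} = -6$ ($o{\left(p,V \right)} = -6 + \left(1 - 1\right) = -6 + 0 = -6$)
$J{\left(g,l \right)} = \left(-6 + g\right) \left(10 + g\right)$ ($J{\left(g,l \right)} = \left(-6 + g\right) \left(g + 10\right) = \left(-6 + g\right) \left(10 + g\right)$)
$\left(J{\left(4,11 \right)} + 240\right) \left(-72 - 34\right) = \left(\left(-60 + 4^{2} + 4 \cdot 4\right) + 240\right) \left(-72 - 34\right) = \left(\left(-60 + 16 + 16\right) + 240\right) \left(-106\right) = \left(-28 + 240\right) \left(-106\right) = 212 \left(-106\right) = -22472$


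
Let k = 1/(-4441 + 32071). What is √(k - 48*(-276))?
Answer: √1123749679870/9210 ≈ 115.10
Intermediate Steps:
k = 1/27630 ≈ 3.6193e-5
√(k - 48*(-276)) = √(1/27630 - 48*(-276)) = √(1/27630 + 13248) = √(366042241/27630) = √1123749679870/9210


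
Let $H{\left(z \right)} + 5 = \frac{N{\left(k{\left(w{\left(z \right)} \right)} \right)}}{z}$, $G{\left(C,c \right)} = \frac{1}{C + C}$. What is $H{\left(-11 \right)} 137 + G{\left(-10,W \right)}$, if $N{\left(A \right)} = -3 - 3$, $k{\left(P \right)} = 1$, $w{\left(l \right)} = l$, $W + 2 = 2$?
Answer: $- \frac{134271}{220} \approx -610.32$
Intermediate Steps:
$W = 0$ ($W = -2 + 2 = 0$)
$G{\left(C,c \right)} = \frac{1}{2 C}$
$N{\left(A \right)} = -6$
$H{\left(z \right)} = -5 - \frac{6}{z}$
$H{\left(-11 \right)} 137 + G{\left(-10,W \right)} = \left(-5 - \frac{6}{-11}\right) 137 + \frac{1}{2 \left(-10\right)} = \left(-5 - - \frac{6}{11}\right) 137 + \frac{1}{2} \left(- \frac{1}{10}\right) = \left(-5 + \frac{6}{11}\right) 137 - \frac{1}{20} = \left(- \frac{49}{11}\right) 137 - \frac{1}{20} = - \frac{6713}{11} - \frac{1}{20} = - \frac{134271}{220}$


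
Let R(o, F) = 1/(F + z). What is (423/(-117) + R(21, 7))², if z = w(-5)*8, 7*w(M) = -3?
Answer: 1175056/105625 ≈ 11.125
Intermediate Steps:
w(M) = -3/7 (w(M) = (⅐)*(-3) = -3/7)
z = -24/7 (z = -3/7*8 = -24/7 ≈ -3.4286)
R(o, F) = 1/(-24/7 + F) (R(o, F) = 1/(F - 24/7) = 1/(-24/7 + F))
(423/(-117) + R(21, 7))² = (423/(-117) + 7/(-24 + 7*7))² = (423*(-1/117) + 7/(-24 + 49))² = (-47/13 + 7/25)² = (-1084/325)² = 1175056/105625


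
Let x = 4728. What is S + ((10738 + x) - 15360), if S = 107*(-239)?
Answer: -25467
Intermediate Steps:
S = -25573
S + ((10738 + x) - 15360) = -25573 + ((10738 + 4728) - 15360) = -25573 + (15466 - 15360) = -25573 + 106 = -25467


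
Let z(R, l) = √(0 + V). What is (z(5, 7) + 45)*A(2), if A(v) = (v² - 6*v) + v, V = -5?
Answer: -270 - 6*I*√5 ≈ -270.0 - 13.416*I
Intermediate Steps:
z(R, l) = I*√5 (z(R, l) = √(0 - 5) = √(-5) = I*√5)
A(v) = v² - 5*v
(z(5, 7) + 45)*A(2) = (I*√5 + 45)*(2*(-5 + 2)) = (45 + I*√5)*(2*(-3)) = (45 + I*√5)*(-6) = -270 - 6*I*√5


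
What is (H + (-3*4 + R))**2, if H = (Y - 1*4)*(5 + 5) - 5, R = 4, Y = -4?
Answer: 8649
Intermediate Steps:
H = -85 (H = (-4 - 1*4)*(5 + 5) - 5 = (-4 - 4)*10 - 5 = -8*10 - 5 = -80 - 5 = -85)
(H + (-3*4 + R))**2 = (-85 + (-3*4 + 4))**2 = (-85 + (-12 + 4))**2 = (-85 - 8)**2 = (-93)**2 = 8649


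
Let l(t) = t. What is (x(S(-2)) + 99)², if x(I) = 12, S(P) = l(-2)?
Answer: 12321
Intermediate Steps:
S(P) = -2
(x(S(-2)) + 99)² = (12 + 99)² = 111² = 12321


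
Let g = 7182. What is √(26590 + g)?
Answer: 2*√8443 ≈ 183.77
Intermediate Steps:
√(26590 + g) = √(26590 + 7182) = √33772 = 2*√8443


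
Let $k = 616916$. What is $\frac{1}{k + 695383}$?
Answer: $\frac{1}{1312299} \approx 7.6202 \cdot 10^{-7}$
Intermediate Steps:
$\frac{1}{k + 695383} = \frac{1}{616916 + 695383} = \frac{1}{1312299}$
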